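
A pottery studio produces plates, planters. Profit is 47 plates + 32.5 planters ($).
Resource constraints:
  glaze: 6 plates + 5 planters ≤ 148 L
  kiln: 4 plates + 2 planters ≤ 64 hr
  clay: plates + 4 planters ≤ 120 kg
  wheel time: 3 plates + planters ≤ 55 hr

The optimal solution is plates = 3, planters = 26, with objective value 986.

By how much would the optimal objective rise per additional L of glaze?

4.5

At the optimum: glaze uses 148 of 148 (binding); kiln uses 64 of 64 (binding); clay uses 107 of 120 (slack = 13); wheel time uses 35 of 55 (slack = 20).
Since clay, wheel time are not tight, their duals are 0.
The binding rows give the dual system: 6·y_glaze + 4·y_kiln = 47 and 5·y_glaze + 2·y_kiln = 32.5.
Solving: y_glaze = 4.5, y_kiln = 5.
Shadow price of glaze = 4.5.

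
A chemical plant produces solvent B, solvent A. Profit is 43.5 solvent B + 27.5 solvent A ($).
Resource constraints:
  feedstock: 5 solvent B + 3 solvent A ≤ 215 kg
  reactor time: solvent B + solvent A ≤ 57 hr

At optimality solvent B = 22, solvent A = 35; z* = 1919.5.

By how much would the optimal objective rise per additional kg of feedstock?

8

Check each constraint at x*: feedstock 215/215 (tight); reactor time 57/57 (tight).
From A_Bᵀ y = c: 5·y_feedstock + 1·y_reactor time = 43.5; 3·y_feedstock + 1·y_reactor time = 27.5.
Solving: y_feedstock = 8, y_reactor time = 3.5.
Shadow price of feedstock = 8.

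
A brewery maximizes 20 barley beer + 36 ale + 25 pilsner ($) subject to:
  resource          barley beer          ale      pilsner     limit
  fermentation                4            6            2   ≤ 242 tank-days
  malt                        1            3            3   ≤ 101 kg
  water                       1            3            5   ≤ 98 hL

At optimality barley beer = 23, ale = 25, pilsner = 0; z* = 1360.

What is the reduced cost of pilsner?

Check each constraint at x*: fermentation 242/242 (tight); malt 98/101 (slack 3); water 98/98 (tight).
Slack constraints have shadow price 0 (complementary slackness).
From A_Bᵀ y = c: 4·y_fermentation + 1·y_water = 20; 6·y_fermentation + 3·y_water = 36.
Solving: y_fermentation = 4, y_water = 4.
Reduced cost of pilsner: c₃ − yᵀa₃ = 25 − (4·2 + 4·5) = 25 − 28 = -3.

-3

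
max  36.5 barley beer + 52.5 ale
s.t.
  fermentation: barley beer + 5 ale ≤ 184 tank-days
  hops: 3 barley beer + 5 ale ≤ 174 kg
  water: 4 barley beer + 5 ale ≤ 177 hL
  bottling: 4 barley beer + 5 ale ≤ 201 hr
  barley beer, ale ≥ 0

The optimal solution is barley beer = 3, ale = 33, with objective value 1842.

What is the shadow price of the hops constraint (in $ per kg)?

5.5

At the optimum: fermentation uses 168 of 184 (slack = 16); hops uses 174 of 174 (binding); water uses 177 of 177 (binding); bottling uses 177 of 201 (slack = 24).
Slack constraints have shadow price 0 (complementary slackness).
Dual feasibility on the basic columns requires 3·y_hops + 4·y_water = 36.5, 5·y_hops + 5·y_water = 52.5.
Solving: y_hops = 5.5, y_water = 5.
Shadow price of hops = 5.5.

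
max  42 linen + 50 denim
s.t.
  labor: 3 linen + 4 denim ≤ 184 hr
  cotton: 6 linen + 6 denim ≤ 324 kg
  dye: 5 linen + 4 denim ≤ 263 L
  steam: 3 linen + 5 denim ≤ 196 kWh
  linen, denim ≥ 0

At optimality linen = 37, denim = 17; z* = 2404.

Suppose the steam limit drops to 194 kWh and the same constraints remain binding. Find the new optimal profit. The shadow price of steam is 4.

Δb = -2, so new z* = 2404 + (4)·(-2) = 2404 − 8 = 2396.

2396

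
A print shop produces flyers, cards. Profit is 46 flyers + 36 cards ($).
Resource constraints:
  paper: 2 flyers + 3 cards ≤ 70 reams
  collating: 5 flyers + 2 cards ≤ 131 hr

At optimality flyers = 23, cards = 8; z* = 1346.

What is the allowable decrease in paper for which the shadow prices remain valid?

Binding constraints: paper, collating. The basis is B = [[2,3],[5,2]] with det -11.
Per unit decrease in paper, x* moves by d = (0.1818, -0.4545).
The basis stays optimal until cards reaches 0; allowable decrease = 17.6 reams.

17.6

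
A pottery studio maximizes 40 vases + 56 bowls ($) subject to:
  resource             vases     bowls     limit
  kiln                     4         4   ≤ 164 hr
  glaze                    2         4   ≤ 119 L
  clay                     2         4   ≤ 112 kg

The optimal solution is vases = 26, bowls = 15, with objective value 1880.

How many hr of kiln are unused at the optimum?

kiln used = 4·26 + 4·15 = 164; slack = 164 − 164 = 0.

0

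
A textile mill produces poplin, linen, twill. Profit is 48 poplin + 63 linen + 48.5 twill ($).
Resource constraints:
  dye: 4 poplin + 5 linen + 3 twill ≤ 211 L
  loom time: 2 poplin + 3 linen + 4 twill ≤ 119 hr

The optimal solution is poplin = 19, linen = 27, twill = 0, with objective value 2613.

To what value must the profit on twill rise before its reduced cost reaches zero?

Both dye and loom time are binding at x*.
The binding rows give the dual system: 4·y_dye + 2·y_loom time = 48 and 5·y_dye + 3·y_loom time = 63.
→ y_dye = 9 and y_loom time = 6.
twill enters the basis when its profit ≥ yᵀa₃ = 9·3 + 6·4 = 51.

51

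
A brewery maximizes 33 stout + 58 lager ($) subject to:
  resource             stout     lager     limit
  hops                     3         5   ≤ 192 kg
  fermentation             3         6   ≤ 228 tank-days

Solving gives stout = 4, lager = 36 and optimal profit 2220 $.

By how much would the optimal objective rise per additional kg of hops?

Both hops and fermentation are binding at x*.
Dual feasibility on the basic columns requires 3·y_hops + 3·y_fermentation = 33, 5·y_hops + 6·y_fermentation = 58.
This yields shadow prices y_hops = 8, y_fermentation = 3.
Shadow price of hops = 8.

8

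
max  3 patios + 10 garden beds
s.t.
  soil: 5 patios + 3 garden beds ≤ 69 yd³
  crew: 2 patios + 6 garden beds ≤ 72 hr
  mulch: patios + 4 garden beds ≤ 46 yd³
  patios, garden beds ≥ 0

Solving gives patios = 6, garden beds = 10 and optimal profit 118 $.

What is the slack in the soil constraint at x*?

soil used = 5·6 + 3·10 = 60; slack = 69 − 60 = 9.

9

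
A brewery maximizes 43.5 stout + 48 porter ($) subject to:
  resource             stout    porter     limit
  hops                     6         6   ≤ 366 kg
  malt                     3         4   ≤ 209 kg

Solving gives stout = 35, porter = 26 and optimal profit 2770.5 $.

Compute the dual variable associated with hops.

At the optimum: hops uses 366 of 366 (binding); malt uses 209 of 209 (binding).
From A_Bᵀ y = c: 6·y_hops + 3·y_malt = 43.5; 6·y_hops + 4·y_malt = 48.
This yields shadow prices y_hops = 5, y_malt = 4.5.
Shadow price of hops = 5.

5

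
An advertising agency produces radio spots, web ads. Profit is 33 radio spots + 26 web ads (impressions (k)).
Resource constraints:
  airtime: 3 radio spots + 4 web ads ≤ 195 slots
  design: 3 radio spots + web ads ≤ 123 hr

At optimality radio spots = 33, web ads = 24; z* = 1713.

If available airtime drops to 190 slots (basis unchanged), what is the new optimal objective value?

Check each constraint at x*: airtime 195/195 (tight); design 123/123 (tight).
The binding rows give the dual system: 3·y_airtime + 3·y_design = 33 and 4·y_airtime + 1·y_design = 26.
Solving: y_airtime = 5, y_design = 6.
Δz = y_airtime·Δb = 5 × (-5) = -25, so new z* = 1713 − 25 = 1688.

1688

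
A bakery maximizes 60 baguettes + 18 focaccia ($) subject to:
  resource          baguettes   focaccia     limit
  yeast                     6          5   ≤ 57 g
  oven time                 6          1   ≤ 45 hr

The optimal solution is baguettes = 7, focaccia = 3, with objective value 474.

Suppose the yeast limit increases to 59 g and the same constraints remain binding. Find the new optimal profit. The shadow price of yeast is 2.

478

Δb = 2, so new z* = 474 + (2)·(2) = 474 + 4 = 478.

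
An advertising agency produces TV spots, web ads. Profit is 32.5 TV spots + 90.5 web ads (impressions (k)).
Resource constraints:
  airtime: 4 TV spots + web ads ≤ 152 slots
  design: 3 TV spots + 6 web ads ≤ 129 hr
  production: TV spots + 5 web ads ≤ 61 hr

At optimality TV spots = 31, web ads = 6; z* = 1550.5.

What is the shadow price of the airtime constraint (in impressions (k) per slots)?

At the optimum: airtime uses 130 of 152 (slack = 22); design uses 129 of 129 (binding); production uses 61 of 61 (binding).
Slack constraints have shadow price 0 (complementary slackness).
Dual feasibility on the basic columns requires 3·y_design + 1·y_production = 32.5, 6·y_design + 5·y_production = 90.5.
→ y_design = 8 and y_production = 8.5.
Shadow price of airtime = 0.

0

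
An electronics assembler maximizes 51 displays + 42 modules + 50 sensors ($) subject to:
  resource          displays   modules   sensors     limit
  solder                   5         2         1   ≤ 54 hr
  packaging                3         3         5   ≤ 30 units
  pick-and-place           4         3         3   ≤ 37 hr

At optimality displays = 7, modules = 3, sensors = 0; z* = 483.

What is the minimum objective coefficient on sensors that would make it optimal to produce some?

Binding: packaging and pick-and-place. Non-binding: solder (13 unused).
Slack constraints have shadow price 0 (complementary slackness).
Dual feasibility on the basic columns requires 3·y_packaging + 4·y_pick-and-place = 51, 3·y_packaging + 3·y_pick-and-place = 42.
→ y_packaging = 5 and y_pick-and-place = 9.
sensors enters the basis when its profit ≥ yᵀa₃ = 5·5 + 9·3 = 52.

52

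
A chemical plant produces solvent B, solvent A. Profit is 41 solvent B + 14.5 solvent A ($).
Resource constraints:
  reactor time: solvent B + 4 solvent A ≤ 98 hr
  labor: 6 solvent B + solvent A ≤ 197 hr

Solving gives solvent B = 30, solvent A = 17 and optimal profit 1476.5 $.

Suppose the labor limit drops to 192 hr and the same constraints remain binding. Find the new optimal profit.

At the optimum: reactor time uses 98 of 98 (binding); labor uses 197 of 197 (binding).
The binding rows give the dual system: 1·y_reactor time + 6·y_labor = 41 and 4·y_reactor time + 1·y_labor = 14.5.
→ y_reactor time = 2 and y_labor = 6.5.
Δz = y_labor·Δb = 6.5 × (-5) = -32.5, so new z* = 1476.5 − 32.5 = 1444.

1444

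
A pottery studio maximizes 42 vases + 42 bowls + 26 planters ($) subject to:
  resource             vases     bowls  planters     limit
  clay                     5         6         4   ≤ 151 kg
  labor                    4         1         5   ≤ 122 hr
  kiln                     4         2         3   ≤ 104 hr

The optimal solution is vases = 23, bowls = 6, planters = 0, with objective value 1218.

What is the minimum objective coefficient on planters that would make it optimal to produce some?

33

Binding: clay and kiln. Non-binding: labor (24 unused).
Slack constraints have shadow price 0 (complementary slackness).
From A_Bᵀ y = c: 5·y_clay + 4·y_kiln = 42; 6·y_clay + 2·y_kiln = 42.
→ y_clay = 6 and y_kiln = 3.
planters enters the basis when its profit ≥ yᵀa₃ = 6·4 + 3·3 = 33.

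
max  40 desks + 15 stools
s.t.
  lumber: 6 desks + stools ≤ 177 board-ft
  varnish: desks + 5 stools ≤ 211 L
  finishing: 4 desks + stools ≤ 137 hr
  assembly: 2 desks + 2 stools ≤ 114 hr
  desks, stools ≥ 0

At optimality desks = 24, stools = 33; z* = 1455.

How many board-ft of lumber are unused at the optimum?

0

lumber used = 6·24 + 1·33 = 177; slack = 177 − 177 = 0.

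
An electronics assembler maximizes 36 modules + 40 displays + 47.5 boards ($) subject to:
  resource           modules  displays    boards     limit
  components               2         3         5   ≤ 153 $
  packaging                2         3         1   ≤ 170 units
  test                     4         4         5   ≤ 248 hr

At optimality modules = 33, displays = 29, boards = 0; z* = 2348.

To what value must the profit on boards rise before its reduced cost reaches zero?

55

Binding: components and test. Non-binding: packaging (17 unused).
Slack constraints have shadow price 0 (complementary slackness).
Dual feasibility on the basic columns requires 2·y_components + 4·y_test = 36, 3·y_components + 4·y_test = 40.
This yields shadow prices y_components = 4, y_test = 7.
boards enters the basis when its profit ≥ yᵀa₃ = 4·5 + 7·5 = 55.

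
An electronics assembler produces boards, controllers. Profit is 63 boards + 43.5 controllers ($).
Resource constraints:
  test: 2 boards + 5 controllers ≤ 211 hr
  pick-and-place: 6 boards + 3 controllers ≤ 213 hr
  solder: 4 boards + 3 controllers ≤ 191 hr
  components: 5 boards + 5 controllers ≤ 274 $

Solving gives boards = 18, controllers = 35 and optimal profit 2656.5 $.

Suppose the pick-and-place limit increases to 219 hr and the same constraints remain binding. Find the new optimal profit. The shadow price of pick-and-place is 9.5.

Δb = 6, so new z* = 2656.5 + (9.5)·(6) = 2656.5 + 57 = 2713.5.

2713.5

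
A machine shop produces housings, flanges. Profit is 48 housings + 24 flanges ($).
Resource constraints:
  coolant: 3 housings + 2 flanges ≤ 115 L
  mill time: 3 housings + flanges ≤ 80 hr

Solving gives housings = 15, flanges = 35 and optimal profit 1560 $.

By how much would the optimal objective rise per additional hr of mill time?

8

Both coolant and mill time are binding at x*.
From A_Bᵀ y = c: 3·y_coolant + 3·y_mill time = 48; 2·y_coolant + 1·y_mill time = 24.
→ y_coolant = 8 and y_mill time = 8.
Shadow price of mill time = 8.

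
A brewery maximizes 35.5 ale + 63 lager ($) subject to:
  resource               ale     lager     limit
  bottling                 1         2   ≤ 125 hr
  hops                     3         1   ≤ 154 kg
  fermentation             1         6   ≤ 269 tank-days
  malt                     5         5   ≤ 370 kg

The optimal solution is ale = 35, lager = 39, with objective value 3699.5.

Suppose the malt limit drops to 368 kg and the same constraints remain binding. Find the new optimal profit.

Binding: fermentation and malt. Non-binding: bottling (12 unused), hops (10 unused).
Since bottling, hops are not tight, their duals are 0.
Dual feasibility on the basic columns requires 1·y_fermentation + 5·y_malt = 35.5, 6·y_fermentation + 5·y_malt = 63.
→ y_fermentation = 5.5 and y_malt = 6.
Δz = y_malt·Δb = 6 × (-2) = -12, so new z* = 3699.5 − 12 = 3687.5.

3687.5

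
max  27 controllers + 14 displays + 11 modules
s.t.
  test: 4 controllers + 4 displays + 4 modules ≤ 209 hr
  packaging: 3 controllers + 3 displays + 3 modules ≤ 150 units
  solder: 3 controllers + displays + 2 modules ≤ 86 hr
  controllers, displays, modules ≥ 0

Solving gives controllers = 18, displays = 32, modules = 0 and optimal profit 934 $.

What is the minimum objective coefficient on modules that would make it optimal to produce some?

Binding: packaging and solder. Non-binding: test (9 unused).
Since test is not tight, its dual is 0.
The binding rows give the dual system: 3·y_packaging + 3·y_solder = 27 and 3·y_packaging + 1·y_solder = 14.
This yields shadow prices y_packaging = 2.5, y_solder = 6.5.
modules enters the basis when its profit ≥ yᵀa₃ = 2.5·3 + 6.5·2 = 20.5.

20.5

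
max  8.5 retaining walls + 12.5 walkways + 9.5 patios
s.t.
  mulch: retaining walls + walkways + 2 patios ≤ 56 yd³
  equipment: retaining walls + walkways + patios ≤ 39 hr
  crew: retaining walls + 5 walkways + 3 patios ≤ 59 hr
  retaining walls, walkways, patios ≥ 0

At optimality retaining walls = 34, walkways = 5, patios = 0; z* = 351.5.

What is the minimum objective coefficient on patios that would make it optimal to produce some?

Check each constraint at x*: mulch 39/56 (slack 17); equipment 39/39 (tight); crew 59/59 (tight).
By complementary slackness, y = 0 for the non-binding constraint.
The binding rows give the dual system: 1·y_equipment + 1·y_crew = 8.5 and 1·y_equipment + 5·y_crew = 12.5.
Solving: y_equipment = 7.5, y_crew = 1.
patios enters the basis when its profit ≥ yᵀa₃ = 7.5·1 + 1·3 = 10.5.

10.5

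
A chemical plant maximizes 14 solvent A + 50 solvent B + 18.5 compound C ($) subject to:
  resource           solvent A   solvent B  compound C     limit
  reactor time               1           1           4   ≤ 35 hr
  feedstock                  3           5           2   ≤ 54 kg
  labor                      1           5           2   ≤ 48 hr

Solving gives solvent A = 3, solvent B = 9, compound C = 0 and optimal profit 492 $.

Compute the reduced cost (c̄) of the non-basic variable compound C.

-1.5

Binding: feedstock and labor. Non-binding: reactor time (23 unused).
By complementary slackness, y = 0 for the non-binding constraint.
The binding rows give the dual system: 3·y_feedstock + 1·y_labor = 14 and 5·y_feedstock + 5·y_labor = 50.
This yields shadow prices y_feedstock = 2, y_labor = 8.
Reduced cost of compound C: c₃ − yᵀa₃ = 18.5 − (2·2 + 8·2) = 18.5 − 20 = -1.5.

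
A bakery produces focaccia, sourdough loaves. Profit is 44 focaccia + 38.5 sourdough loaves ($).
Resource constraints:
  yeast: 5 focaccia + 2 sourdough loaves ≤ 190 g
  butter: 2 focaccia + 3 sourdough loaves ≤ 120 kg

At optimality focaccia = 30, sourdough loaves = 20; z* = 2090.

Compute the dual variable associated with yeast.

5

Check each constraint at x*: yeast 190/190 (tight); butter 120/120 (tight).
The binding rows give the dual system: 5·y_yeast + 2·y_butter = 44 and 2·y_yeast + 3·y_butter = 38.5.
→ y_yeast = 5 and y_butter = 9.5.
Shadow price of yeast = 5.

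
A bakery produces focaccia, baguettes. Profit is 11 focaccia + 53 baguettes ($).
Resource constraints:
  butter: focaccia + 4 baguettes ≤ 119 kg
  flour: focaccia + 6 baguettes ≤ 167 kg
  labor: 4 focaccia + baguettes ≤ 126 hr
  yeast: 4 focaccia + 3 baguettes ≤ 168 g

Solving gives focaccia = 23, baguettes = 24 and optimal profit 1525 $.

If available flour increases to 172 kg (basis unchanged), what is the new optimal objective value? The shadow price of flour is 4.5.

Δb = 5, so new z* = 1525 + (4.5)·(5) = 1525 + 22.5 = 1547.5.

1547.5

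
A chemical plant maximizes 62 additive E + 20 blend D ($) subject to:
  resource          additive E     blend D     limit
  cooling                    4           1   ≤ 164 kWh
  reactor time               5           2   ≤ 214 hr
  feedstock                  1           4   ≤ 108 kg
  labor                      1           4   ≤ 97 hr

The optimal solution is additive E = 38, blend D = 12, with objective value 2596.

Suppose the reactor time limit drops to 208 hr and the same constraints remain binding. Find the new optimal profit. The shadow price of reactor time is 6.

2560

Δb = -6, so new z* = 2596 + (6)·(-6) = 2596 − 36 = 2560.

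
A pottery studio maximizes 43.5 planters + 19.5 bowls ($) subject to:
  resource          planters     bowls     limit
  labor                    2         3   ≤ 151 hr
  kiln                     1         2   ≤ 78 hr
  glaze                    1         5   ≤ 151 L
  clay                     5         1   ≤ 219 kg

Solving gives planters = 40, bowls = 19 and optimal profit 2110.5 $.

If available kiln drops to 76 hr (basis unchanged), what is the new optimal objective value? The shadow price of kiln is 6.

2098.5

Δb = -2, so new z* = 2110.5 + (6)·(-2) = 2110.5 − 12 = 2098.5.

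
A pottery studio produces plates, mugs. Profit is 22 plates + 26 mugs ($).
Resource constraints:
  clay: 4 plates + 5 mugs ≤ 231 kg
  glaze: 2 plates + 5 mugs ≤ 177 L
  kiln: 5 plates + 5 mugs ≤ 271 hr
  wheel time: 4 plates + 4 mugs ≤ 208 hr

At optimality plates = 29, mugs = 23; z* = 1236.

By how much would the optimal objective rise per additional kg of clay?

4

Check each constraint at x*: clay 231/231 (tight); glaze 173/177 (slack 4); kiln 260/271 (slack 11); wheel time 208/208 (tight).
Since glaze, kiln are not tight, their duals are 0.
Dual feasibility on the basic columns requires 4·y_clay + 4·y_wheel time = 22, 5·y_clay + 4·y_wheel time = 26.
Solving: y_clay = 4, y_wheel time = 1.5.
Shadow price of clay = 4.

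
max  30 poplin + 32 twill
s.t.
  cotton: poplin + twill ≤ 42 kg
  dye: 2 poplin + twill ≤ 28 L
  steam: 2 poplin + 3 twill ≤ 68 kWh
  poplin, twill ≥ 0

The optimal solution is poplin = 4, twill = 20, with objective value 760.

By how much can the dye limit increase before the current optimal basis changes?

Binding constraints: dye, steam. The basis is B = [[2,1],[2,3]] with det 4.
Per unit increase in dye, x* moves by d = (0.75, -0.5).
The basis stays optimal until twill reaches 0; allowable increase = 40 L.

40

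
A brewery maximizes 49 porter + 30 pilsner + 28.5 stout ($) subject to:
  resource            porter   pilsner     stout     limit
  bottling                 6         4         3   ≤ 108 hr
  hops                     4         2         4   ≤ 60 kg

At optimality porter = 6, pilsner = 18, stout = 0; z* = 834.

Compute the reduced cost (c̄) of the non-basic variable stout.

-4

At the optimum: bottling uses 108 of 108 (binding); hops uses 60 of 60 (binding).
Dual feasibility on the basic columns requires 6·y_bottling + 4·y_hops = 49, 4·y_bottling + 2·y_hops = 30.
→ y_bottling = 5.5 and y_hops = 4.
Reduced cost of stout: c₃ − yᵀa₃ = 28.5 − (5.5·3 + 4·4) = 28.5 − 32.5 = -4.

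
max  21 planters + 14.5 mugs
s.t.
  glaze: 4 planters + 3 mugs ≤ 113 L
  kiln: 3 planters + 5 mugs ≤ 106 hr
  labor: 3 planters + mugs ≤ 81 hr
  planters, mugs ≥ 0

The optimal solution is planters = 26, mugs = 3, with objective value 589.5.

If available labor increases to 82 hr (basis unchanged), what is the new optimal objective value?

At the optimum: glaze uses 113 of 113 (binding); kiln uses 93 of 106 (slack = 13); labor uses 81 of 81 (binding).
Slack constraints have shadow price 0 (complementary slackness).
From A_Bᵀ y = c: 4·y_glaze + 3·y_labor = 21; 3·y_glaze + 1·y_labor = 14.5.
→ y_glaze = 4.5 and y_labor = 1.
Δz = y_labor·Δb = 1 × (1) = 1, so new z* = 589.5 + 1 = 590.5.

590.5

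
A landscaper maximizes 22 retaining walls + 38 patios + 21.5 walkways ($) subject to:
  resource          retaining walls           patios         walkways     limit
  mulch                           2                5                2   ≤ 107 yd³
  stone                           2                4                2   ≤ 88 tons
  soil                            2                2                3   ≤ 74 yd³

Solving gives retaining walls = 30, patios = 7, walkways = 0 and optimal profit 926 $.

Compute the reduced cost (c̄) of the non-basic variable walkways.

-3.5

At the optimum: mulch uses 95 of 107 (slack = 12); stone uses 88 of 88 (binding); soil uses 74 of 74 (binding).
By complementary slackness, y = 0 for the non-binding constraint.
Dual feasibility on the basic columns requires 2·y_stone + 2·y_soil = 22, 4·y_stone + 2·y_soil = 38.
This yields shadow prices y_stone = 8, y_soil = 3.
Reduced cost of walkways: c₃ − yᵀa₃ = 21.5 − (8·2 + 3·3) = 21.5 − 25 = -3.5.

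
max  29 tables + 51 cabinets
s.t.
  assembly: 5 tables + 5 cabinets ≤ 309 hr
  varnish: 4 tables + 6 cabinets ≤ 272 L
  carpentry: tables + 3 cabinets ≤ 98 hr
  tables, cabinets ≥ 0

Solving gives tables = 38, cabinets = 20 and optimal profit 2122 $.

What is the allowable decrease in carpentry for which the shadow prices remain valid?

Binding constraints: varnish, carpentry. The basis is B = [[4,6],[1,3]] with det 6.
Per unit decrease in carpentry, x* moves by d = (1, -0.6667).
The basis stays optimal until assembly becomes binding; allowable decrease = 11.4 hr.

11.4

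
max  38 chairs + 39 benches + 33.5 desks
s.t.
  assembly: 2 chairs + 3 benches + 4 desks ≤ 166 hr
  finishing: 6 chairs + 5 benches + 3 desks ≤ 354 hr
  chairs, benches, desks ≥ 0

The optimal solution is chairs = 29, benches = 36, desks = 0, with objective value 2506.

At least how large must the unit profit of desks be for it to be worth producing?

35.5

Both assembly and finishing are binding at x*.
Dual feasibility on the basic columns requires 2·y_assembly + 6·y_finishing = 38, 3·y_assembly + 5·y_finishing = 39.
This yields shadow prices y_assembly = 5.5, y_finishing = 4.5.
desks enters the basis when its profit ≥ yᵀa₃ = 5.5·4 + 4.5·3 = 35.5.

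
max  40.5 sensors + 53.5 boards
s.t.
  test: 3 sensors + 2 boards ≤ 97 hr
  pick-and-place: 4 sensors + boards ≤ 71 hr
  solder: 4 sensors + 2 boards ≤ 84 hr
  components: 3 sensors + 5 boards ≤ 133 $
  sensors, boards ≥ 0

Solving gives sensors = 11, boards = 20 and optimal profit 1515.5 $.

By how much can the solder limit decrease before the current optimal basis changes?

30.8

Binding constraints: solder, components. The basis is B = [[4,2],[3,5]] with det 14.
Per unit decrease in solder, x* moves by d = (-0.3571, 0.2143).
The basis stays optimal until sensors reaches 0; allowable decrease = 30.8 hr.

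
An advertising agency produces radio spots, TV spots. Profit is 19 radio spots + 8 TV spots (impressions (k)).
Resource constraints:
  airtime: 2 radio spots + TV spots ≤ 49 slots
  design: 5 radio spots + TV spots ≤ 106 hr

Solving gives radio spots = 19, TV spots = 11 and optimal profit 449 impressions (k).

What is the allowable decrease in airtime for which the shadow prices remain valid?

6.6

Binding constraints: airtime, design. The basis is B = [[2,1],[5,1]] with det -3.
Per unit decrease in airtime, x* moves by d = (0.3333, -1.6667).
The basis stays optimal until TV spots reaches 0; allowable decrease = 6.6 slots.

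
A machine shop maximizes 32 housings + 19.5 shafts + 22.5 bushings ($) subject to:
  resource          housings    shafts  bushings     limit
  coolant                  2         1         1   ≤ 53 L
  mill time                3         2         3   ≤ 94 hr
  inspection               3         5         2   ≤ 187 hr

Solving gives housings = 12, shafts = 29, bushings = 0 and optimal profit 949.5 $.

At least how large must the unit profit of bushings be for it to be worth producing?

26.5

At the optimum: coolant uses 53 of 53 (binding); mill time uses 94 of 94 (binding); inspection uses 181 of 187 (slack = 6).
Slack constraints have shadow price 0 (complementary slackness).
Dual feasibility on the basic columns requires 2·y_coolant + 3·y_mill time = 32, 1·y_coolant + 2·y_mill time = 19.5.
→ y_coolant = 5.5 and y_mill time = 7.
bushings enters the basis when its profit ≥ yᵀa₃ = 5.5·1 + 7·3 = 26.5.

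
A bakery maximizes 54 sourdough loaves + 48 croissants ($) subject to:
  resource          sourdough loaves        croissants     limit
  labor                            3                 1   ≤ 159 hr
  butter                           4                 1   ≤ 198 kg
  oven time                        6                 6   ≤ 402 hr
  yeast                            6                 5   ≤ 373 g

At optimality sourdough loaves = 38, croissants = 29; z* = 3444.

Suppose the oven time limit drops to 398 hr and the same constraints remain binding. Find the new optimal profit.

3432

Check each constraint at x*: labor 143/159 (slack 16); butter 181/198 (slack 17); oven time 402/402 (tight); yeast 373/373 (tight).
Slack constraints have shadow price 0 (complementary slackness).
Dual feasibility on the basic columns requires 6·y_oven time + 6·y_yeast = 54, 6·y_oven time + 5·y_yeast = 48.
This yields shadow prices y_oven time = 3, y_yeast = 6.
Δz = y_oven time·Δb = 3 × (-4) = -12, so new z* = 3444 − 12 = 3432.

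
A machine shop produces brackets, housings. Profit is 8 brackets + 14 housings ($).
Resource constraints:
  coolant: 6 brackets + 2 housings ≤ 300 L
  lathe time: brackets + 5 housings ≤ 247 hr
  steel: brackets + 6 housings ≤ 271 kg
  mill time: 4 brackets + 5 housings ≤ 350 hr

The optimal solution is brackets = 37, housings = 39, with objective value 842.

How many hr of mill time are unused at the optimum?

mill time used = 4·37 + 5·39 = 343; slack = 350 − 343 = 7.

7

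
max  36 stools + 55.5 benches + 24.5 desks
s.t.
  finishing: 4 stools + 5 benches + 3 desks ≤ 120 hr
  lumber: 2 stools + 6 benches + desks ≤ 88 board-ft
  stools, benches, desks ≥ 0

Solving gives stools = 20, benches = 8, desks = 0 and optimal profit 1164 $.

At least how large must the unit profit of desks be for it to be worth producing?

Check each constraint at x*: finishing 120/120 (tight); lumber 88/88 (tight).
Dual feasibility on the basic columns requires 4·y_finishing + 2·y_lumber = 36, 5·y_finishing + 6·y_lumber = 55.5.
This yields shadow prices y_finishing = 7.5, y_lumber = 3.
desks enters the basis when its profit ≥ yᵀa₃ = 7.5·3 + 3·1 = 25.5.

25.5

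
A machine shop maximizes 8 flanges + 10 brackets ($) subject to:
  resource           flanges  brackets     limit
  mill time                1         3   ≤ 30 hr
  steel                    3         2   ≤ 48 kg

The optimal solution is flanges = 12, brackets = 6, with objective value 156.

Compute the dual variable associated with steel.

Check each constraint at x*: mill time 30/30 (tight); steel 48/48 (tight).
The binding rows give the dual system: 1·y_mill time + 3·y_steel = 8 and 3·y_mill time + 2·y_steel = 10.
This yields shadow prices y_mill time = 2, y_steel = 2.
Shadow price of steel = 2.

2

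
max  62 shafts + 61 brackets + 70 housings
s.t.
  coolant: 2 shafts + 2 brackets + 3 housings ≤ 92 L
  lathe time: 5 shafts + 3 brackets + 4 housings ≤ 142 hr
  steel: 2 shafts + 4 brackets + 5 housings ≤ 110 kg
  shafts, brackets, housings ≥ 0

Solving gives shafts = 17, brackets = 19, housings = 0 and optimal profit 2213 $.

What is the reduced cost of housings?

-8.5

Binding: lathe time and steel. Non-binding: coolant (20 unused).
By complementary slackness, y = 0 for the non-binding constraint.
Dual feasibility on the basic columns requires 5·y_lathe time + 2·y_steel = 62, 3·y_lathe time + 4·y_steel = 61.
This yields shadow prices y_lathe time = 9, y_steel = 8.5.
Reduced cost of housings: c₃ − yᵀa₃ = 70 − (9·4 + 8.5·5) = 70 − 78.5 = -8.5.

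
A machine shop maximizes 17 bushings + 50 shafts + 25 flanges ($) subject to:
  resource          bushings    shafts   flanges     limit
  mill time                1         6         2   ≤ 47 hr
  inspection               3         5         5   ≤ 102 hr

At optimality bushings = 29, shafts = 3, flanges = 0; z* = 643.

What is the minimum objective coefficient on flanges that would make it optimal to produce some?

At the optimum: mill time uses 47 of 47 (binding); inspection uses 102 of 102 (binding).
From A_Bᵀ y = c: 1·y_mill time + 3·y_inspection = 17; 6·y_mill time + 5·y_inspection = 50.
Solving: y_mill time = 5, y_inspection = 4.
flanges enters the basis when its profit ≥ yᵀa₃ = 5·2 + 4·5 = 30.

30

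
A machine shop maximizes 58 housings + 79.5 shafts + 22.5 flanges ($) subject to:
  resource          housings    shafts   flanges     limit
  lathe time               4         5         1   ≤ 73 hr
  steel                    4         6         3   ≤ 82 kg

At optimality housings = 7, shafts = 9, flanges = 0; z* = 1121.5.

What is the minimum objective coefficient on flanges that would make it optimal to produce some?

Check each constraint at x*: lathe time 73/73 (tight); steel 82/82 (tight).
From A_Bᵀ y = c: 4·y_lathe time + 4·y_steel = 58; 5·y_lathe time + 6·y_steel = 79.5.
→ y_lathe time = 7.5 and y_steel = 7.
flanges enters the basis when its profit ≥ yᵀa₃ = 7.5·1 + 7·3 = 28.5.

28.5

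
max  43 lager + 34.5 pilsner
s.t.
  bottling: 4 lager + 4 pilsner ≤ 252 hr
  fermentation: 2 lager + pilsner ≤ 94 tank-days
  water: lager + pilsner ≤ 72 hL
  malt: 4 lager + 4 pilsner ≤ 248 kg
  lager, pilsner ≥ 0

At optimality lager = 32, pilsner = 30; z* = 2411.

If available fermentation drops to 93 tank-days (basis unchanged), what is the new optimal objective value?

At the optimum: bottling uses 248 of 252 (slack = 4); fermentation uses 94 of 94 (binding); water uses 62 of 72 (slack = 10); malt uses 248 of 248 (binding).
Since bottling, water are not tight, their duals are 0.
The binding rows give the dual system: 2·y_fermentation + 4·y_malt = 43 and 1·y_fermentation + 4·y_malt = 34.5.
This yields shadow prices y_fermentation = 8.5, y_malt = 6.5.
Δz = y_fermentation·Δb = 8.5 × (-1) = -8.5, so new z* = 2411 − 8.5 = 2402.5.

2402.5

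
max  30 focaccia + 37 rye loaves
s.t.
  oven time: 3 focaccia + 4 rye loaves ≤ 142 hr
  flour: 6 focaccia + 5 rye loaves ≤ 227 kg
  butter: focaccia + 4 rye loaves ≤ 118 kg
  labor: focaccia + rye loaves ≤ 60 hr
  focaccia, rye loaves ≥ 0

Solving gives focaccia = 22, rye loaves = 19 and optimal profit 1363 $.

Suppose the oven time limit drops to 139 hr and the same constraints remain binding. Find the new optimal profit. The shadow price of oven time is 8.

1339

Δb = -3, so new z* = 1363 + (8)·(-3) = 1363 − 24 = 1339.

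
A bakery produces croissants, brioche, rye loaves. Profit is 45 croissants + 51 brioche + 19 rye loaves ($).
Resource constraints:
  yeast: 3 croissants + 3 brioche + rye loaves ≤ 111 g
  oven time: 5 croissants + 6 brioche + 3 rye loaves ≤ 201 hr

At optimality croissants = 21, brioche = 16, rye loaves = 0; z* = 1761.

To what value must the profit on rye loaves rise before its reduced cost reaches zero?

23

Both yeast and oven time are binding at x*.
From A_Bᵀ y = c: 3·y_yeast + 5·y_oven time = 45; 3·y_yeast + 6·y_oven time = 51.
This yields shadow prices y_yeast = 5, y_oven time = 6.
rye loaves enters the basis when its profit ≥ yᵀa₃ = 5·1 + 6·3 = 23.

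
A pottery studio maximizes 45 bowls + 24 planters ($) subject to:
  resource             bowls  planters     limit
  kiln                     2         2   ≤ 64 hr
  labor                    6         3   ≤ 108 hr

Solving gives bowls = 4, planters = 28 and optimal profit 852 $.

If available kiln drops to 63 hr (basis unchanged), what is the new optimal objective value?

Both kiln and labor are binding at x*.
Dual feasibility on the basic columns requires 2·y_kiln + 6·y_labor = 45, 2·y_kiln + 3·y_labor = 24.
This yields shadow prices y_kiln = 1.5, y_labor = 7.
Δz = y_kiln·Δb = 1.5 × (-1) = -1.5, so new z* = 852 − 1.5 = 850.5.

850.5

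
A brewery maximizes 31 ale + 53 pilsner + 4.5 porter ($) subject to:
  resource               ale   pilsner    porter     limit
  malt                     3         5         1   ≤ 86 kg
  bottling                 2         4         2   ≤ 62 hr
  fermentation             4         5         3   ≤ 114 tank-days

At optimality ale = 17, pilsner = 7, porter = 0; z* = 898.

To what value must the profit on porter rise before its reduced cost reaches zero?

At the optimum: malt uses 86 of 86 (binding); bottling uses 62 of 62 (binding); fermentation uses 103 of 114 (slack = 11).
By complementary slackness, y = 0 for the non-binding constraint.
From A_Bᵀ y = c: 3·y_malt + 2·y_bottling = 31; 5·y_malt + 4·y_bottling = 53.
→ y_malt = 9 and y_bottling = 2.
porter enters the basis when its profit ≥ yᵀa₃ = 9·1 + 2·2 = 13.

13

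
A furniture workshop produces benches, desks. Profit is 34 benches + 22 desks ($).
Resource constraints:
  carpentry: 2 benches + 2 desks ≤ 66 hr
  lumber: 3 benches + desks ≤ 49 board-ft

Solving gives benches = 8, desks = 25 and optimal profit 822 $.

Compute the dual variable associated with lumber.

6

At the optimum: carpentry uses 66 of 66 (binding); lumber uses 49 of 49 (binding).
Dual feasibility on the basic columns requires 2·y_carpentry + 3·y_lumber = 34, 2·y_carpentry + 1·y_lumber = 22.
Solving: y_carpentry = 8, y_lumber = 6.
Shadow price of lumber = 6.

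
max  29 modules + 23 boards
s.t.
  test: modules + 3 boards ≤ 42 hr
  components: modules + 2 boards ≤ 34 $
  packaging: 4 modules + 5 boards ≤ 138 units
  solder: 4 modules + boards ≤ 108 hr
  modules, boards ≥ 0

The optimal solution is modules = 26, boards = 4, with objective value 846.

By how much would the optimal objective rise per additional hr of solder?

Check each constraint at x*: test 38/42 (slack 4); components 34/34 (tight); packaging 124/138 (slack 14); solder 108/108 (tight).
Since test, packaging are not tight, their duals are 0.
The binding rows give the dual system: 1·y_components + 4·y_solder = 29 and 2·y_components + 1·y_solder = 23.
→ y_components = 9 and y_solder = 5.
Shadow price of solder = 5.

5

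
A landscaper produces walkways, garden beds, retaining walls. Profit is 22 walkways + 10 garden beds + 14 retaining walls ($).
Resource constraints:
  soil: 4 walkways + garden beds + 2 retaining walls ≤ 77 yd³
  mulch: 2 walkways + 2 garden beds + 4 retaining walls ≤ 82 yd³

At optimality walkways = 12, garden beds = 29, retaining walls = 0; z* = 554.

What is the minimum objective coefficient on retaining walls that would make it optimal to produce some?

At the optimum: soil uses 77 of 77 (binding); mulch uses 82 of 82 (binding).
Dual feasibility on the basic columns requires 4·y_soil + 2·y_mulch = 22, 1·y_soil + 2·y_mulch = 10.
This yields shadow prices y_soil = 4, y_mulch = 3.
retaining walls enters the basis when its profit ≥ yᵀa₃ = 4·2 + 3·4 = 20.

20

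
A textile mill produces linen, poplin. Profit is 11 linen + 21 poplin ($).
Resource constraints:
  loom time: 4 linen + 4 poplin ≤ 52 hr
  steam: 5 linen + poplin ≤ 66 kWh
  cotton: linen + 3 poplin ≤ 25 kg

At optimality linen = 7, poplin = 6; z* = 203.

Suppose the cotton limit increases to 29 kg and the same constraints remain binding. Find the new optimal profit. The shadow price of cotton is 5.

223

Δb = 4, so new z* = 203 + (5)·(4) = 203 + 20 = 223.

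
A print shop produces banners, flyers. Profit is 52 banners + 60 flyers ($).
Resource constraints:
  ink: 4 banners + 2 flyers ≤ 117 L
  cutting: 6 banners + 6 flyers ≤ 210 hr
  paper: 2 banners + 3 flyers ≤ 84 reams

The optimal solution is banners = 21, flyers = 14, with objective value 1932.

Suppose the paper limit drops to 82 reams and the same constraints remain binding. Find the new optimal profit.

Binding: cutting and paper. Non-binding: ink (5 unused).
Since ink is not tight, its dual is 0.
The binding rows give the dual system: 6·y_cutting + 2·y_paper = 52 and 6·y_cutting + 3·y_paper = 60.
→ y_cutting = 6 and y_paper = 8.
Δz = y_paper·Δb = 8 × (-2) = -16, so new z* = 1932 − 16 = 1916.

1916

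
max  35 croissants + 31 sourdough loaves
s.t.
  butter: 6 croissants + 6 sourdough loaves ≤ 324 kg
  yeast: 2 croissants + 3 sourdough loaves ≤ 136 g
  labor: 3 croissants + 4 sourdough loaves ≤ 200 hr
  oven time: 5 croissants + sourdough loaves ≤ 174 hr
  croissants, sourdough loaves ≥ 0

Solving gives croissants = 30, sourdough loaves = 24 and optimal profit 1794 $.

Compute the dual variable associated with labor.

Check each constraint at x*: butter 324/324 (tight); yeast 132/136 (slack 4); labor 186/200 (slack 14); oven time 174/174 (tight).
By complementary slackness, y = 0 for the non-binding constraints.
From A_Bᵀ y = c: 6·y_butter + 5·y_oven time = 35; 6·y_butter + 1·y_oven time = 31.
This yields shadow prices y_butter = 5, y_oven time = 1.
Shadow price of labor = 0.

0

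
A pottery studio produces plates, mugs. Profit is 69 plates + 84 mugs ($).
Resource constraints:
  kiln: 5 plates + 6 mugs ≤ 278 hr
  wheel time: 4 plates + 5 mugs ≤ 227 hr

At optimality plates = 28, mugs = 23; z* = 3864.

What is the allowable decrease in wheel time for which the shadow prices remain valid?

Binding constraints: kiln, wheel time. The basis is B = [[5,6],[4,5]] with det 1.
Per unit decrease in wheel time, x* moves by d = (6, -5).
The basis stays optimal until mugs reaches 0; allowable decrease = 4.6 hr.

4.6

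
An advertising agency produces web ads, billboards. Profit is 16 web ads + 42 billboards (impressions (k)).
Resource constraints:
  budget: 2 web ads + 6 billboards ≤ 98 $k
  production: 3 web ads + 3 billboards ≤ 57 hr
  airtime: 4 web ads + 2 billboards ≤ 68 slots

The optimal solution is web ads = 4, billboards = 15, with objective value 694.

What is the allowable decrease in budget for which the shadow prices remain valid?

Binding constraints: budget, production. The basis is B = [[2,6],[3,3]] with det -12.
Per unit decrease in budget, x* moves by d = (0.25, -0.25).
The basis stays optimal until airtime becomes binding; allowable decrease = 44 $k.

44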